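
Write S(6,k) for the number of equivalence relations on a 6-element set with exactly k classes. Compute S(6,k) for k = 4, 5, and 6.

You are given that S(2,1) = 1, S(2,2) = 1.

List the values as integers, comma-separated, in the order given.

65, 15, 1

[3] T[3,1]:1*1+0=1 · T[3,2]:2*1+1=3 · T[3,3]:3*0+1=1
[4] T[4,2]:2*3+1=7 · T[4,3]:3*1+3=6 · T[4,4]:4*0+1=1
[5] T[5,3]:3*6+7=25 · T[5,4]:4*1+6=10 · T[5,5]:5*0+1=1
[6] T[6,4]:4*10+25=65 · T[6,5]:5*1+10=15 · T[6,6]:6*0+1=1
Read S(6,4) = 65, S(6,5) = 15, S(6,6) = 1.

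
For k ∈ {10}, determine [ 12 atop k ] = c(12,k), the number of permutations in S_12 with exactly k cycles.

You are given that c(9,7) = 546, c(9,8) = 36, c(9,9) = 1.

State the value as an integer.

@10  (10,8):36·9+546→870, (10,9):1·9+36→45, (10,10):0·9+1→1
@11  (11,9):45·10+870→1320, (11,10):1·10+45→55
@12  (12,10):55·11+1320→1925
Read c(12,10) = 1925.

1925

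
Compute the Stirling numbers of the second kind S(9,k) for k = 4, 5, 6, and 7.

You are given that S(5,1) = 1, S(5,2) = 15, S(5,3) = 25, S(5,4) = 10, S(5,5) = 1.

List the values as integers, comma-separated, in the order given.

7770, 6951, 2646, 462

[6] T[6,1]:1*1+0=1 · T[6,2]:2*15+1=31 · T[6,3]:3*25+15=90 · T[6,4]:4*10+25=65 · T[6,5]:5*1+10=15 · T[6,6]:6*0+1=1
[7] T[7,2]:2*31+1=63 · T[7,3]:3*90+31=301 · T[7,4]:4*65+90=350 · T[7,5]:5*15+65=140 · T[7,6]:6*1+15=21 · T[7,7]:7*0+1=1
[8] T[8,3]:3*301+63=966 · T[8,4]:4*350+301=1701 · T[8,5]:5*140+350=1050 · T[8,6]:6*21+140=266 · T[8,7]:7*1+21=28
[9] T[9,4]:4*1701+966=7770 · T[9,5]:5*1050+1701=6951 · T[9,6]:6*266+1050=2646 · T[9,7]:7*28+266=462
Read S(9,4) = 7770, S(9,5) = 6951, S(9,6) = 2646, S(9,7) = 462.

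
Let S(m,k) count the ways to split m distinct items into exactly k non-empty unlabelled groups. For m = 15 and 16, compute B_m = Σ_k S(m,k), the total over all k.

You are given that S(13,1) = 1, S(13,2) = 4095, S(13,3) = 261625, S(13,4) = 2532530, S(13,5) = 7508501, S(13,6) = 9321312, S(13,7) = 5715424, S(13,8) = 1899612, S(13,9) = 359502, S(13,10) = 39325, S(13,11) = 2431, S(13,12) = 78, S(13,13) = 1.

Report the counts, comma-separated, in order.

r14: T_14,1=1×1+0=1; T_14,2=2×4095+1=8191; T_14,3=3×261625+4095=788970; T_14,4=4×2532530+261625=10391745; T_14,5=5×7508501+2532530=40075035; T_14,6=6×9321312+7508501=63436373; T_14,7=7×5715424+9321312=49329280; T_14,8=8×1899612+5715424=20912320; T_14,9=9×359502+1899612=5135130; T_14,10=10×39325+359502=752752; T_14,11=11×2431+39325=66066; T_14,12=12×78+2431=3367; T_14,13=13×1+78=91; T_14,14=14×0+1=1
r15: T_15,1=1×1+0=1; T_15,2=2×8191+1=16383; T_15,3=3×788970+8191=2375101; T_15,4=4×10391745+788970=42355950; T_15,5=5×40075035+10391745=210766920; T_15,6=6×63436373+40075035=420693273; T_15,7=7×49329280+63436373=408741333; T_15,8=8×20912320+49329280=216627840; T_15,9=9×5135130+20912320=67128490; T_15,10=10×752752+5135130=12662650; T_15,11=11×66066+752752=1479478; T_15,12=12×3367+66066=106470; T_15,13=13×91+3367=4550; T_15,14=14×1+91=105; T_15,15=15×0+1=1
r16: T_16,1=1×1+0=1; T_16,2=2×16383+1=32767; T_16,3=3×2375101+16383=7141686; T_16,4=4×42355950+2375101=171798901; T_16,5=5×210766920+42355950=1096190550; T_16,6=6×420693273+210766920=2734926558; T_16,7=7×408741333+420693273=3281882604; T_16,8=8×216627840+408741333=2141764053; T_16,9=9×67128490+216627840=820784250; T_16,10=10×12662650+67128490=193754990; T_16,11=11×1479478+12662650=28936908; T_16,12=12×106470+1479478=2757118; T_16,13=13×4550+106470=165620; T_16,14=14×105+4550=6020; T_16,15=15×1+105=120; T_16,16=16×0+1=1
B_15 = ΣS(15,k) = 1+16383+2375101+42355950+210766920+420693273+408741333+216627840+67128490+12662650+1479478+106470+4550+105+1 = 1382958545
B_16 = ΣS(16,k) = 1+32767+7141686+171798901+1096190550+2734926558+3281882604+2141764053+820784250+193754990+28936908+2757118+165620+6020+120+1 = 10480142147

1382958545, 10480142147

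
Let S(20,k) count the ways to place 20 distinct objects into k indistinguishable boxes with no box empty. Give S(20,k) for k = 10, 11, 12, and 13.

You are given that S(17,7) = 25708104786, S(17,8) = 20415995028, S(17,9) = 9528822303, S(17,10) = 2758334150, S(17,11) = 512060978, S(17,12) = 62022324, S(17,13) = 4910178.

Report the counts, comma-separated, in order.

5917584964655, 1900842429486, 411016633391, 61068660380

r18: T_18,8=8×20415995028+25708104786=189036065010; T_18,9=9×9528822303+20415995028=106175395755; T_18,10=10×2758334150+9528822303=37112163803; T_18,11=11×512060978+2758334150=8391004908; T_18,12=12×62022324+512060978=1256328866; T_18,13=13×4910178+62022324=125854638
r19: T_19,9=9×106175395755+189036065010=1144614626805; T_19,10=10×37112163803+106175395755=477297033785; T_19,11=11×8391004908+37112163803=129413217791; T_19,12=12×1256328866+8391004908=23466951300; T_19,13=13×125854638+1256328866=2892439160
r20: T_20,10=10×477297033785+1144614626805=5917584964655; T_20,11=11×129413217791+477297033785=1900842429486; T_20,12=12×23466951300+129413217791=411016633391; T_20,13=13×2892439160+23466951300=61068660380
Read S(20,10) = 5917584964655, S(20,11) = 1900842429486, S(20,12) = 411016633391, S(20,13) = 61068660380.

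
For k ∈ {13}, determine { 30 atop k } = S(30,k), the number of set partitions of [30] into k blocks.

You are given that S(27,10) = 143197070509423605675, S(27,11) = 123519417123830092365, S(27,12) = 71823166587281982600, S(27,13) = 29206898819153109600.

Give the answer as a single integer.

102442517922081938561415

i=28: T(28,11)=143197070509423605675+11·123519417123830092365=1501910658871554621690 | T(28,12)=123519417123830092365+12·71823166587281982600=985397416171213883565 | T(28,13)=71823166587281982600+13·29206898819153109600=451512851236272407400
i=29: T(29,12)=1501910658871554621690+12·985397416171213883565=13326679652926121224470 | T(29,13)=985397416171213883565+13·451512851236272407400=6855064482242755179765
i=30: T(30,13)=13326679652926121224470+13·6855064482242755179765=102442517922081938561415
Read S(30,13) = 102442517922081938561415.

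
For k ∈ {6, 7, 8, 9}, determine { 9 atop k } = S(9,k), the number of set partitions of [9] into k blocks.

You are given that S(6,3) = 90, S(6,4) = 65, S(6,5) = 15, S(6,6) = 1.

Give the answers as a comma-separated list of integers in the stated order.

@7  (7,4):65·4+90→350, (7,5):15·5+65→140, (7,6):1·6+15→21, (7,7):0·7+1→1
@8  (8,5):140·5+350→1050, (8,6):21·6+140→266, (8,7):1·7+21→28, (8,8):0·8+1→1
@9  (9,6):266·6+1050→2646, (9,7):28·7+266→462, (9,8):1·8+28→36, (9,9):0·9+1→1
Read S(9,6) = 2646, S(9,7) = 462, S(9,8) = 36, S(9,9) = 1.

2646, 462, 36, 1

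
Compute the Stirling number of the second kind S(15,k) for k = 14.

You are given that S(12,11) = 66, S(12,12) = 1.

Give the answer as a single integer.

105

row 13: T[13][12]=12·1+66=78  T[13][13]=13·0+1=1
row 14: T[14][13]=13·1+78=91  T[14][14]=14·0+1=1
row 15: T[15][14]=14·1+91=105
Read S(15,14) = 105.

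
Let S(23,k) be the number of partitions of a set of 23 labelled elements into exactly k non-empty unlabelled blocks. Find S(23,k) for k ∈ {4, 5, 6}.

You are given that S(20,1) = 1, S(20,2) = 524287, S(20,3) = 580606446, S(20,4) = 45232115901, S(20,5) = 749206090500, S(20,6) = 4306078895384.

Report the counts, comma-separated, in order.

row 21: T[21][2]=2·524287+1=1048575  T[21][3]=3·580606446+524287=1742343625  T[21][4]=4·45232115901+580606446=181509070050  T[21][5]=5·749206090500+45232115901=3791262568401  T[21][6]=6·4306078895384+749206090500=26585679462804
row 22: T[22][3]=3·1742343625+1048575=5228079450  T[22][4]=4·181509070050+1742343625=727778623825  T[22][5]=5·3791262568401+181509070050=19137821912055  T[22][6]=6·26585679462804+3791262568401=163305339345225
row 23: T[23][4]=4·727778623825+5228079450=2916342574750  T[23][5]=5·19137821912055+727778623825=96416888184100  T[23][6]=6·163305339345225+19137821912055=998969857983405
Read S(23,4) = 2916342574750, S(23,5) = 96416888184100, S(23,6) = 998969857983405.

2916342574750, 96416888184100, 998969857983405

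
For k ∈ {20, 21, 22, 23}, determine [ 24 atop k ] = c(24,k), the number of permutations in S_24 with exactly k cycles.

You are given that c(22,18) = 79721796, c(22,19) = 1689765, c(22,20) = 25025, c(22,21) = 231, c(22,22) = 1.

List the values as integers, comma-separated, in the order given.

168423871, 2932776, 35926, 276

r23: T_23,19=22×1689765+79721796=116896626; T_23,20=22×25025+1689765=2240315; T_23,21=22×231+25025=30107; T_23,22=22×1+231=253; T_23,23=22×0+1=1
r24: T_24,20=23×2240315+116896626=168423871; T_24,21=23×30107+2240315=2932776; T_24,22=23×253+30107=35926; T_24,23=23×1+253=276
Read c(24,20) = 168423871, c(24,21) = 2932776, c(24,22) = 35926, c(24,23) = 276.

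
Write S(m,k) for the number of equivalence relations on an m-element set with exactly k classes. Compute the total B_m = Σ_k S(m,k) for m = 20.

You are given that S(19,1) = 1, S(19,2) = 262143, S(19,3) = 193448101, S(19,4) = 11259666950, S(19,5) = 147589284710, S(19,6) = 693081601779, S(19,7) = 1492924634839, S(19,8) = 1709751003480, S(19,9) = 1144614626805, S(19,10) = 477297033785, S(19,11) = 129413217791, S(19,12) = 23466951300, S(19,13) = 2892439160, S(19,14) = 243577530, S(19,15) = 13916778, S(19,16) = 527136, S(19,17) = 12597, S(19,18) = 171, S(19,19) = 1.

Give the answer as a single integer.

51724158235372

row 20: T[20][1]=1·1+0=1  T[20][2]=2·262143+1=524287  T[20][3]=3·193448101+262143=580606446  T[20][4]=4·11259666950+193448101=45232115901  T[20][5]=5·147589284710+11259666950=749206090500  T[20][6]=6·693081601779+147589284710=4306078895384  T[20][7]=7·1492924634839+693081601779=11143554045652  T[20][8]=8·1709751003480+1492924634839=15170932662679  T[20][9]=9·1144614626805+1709751003480=12011282644725  T[20][10]=10·477297033785+1144614626805=5917584964655  T[20][11]=11·129413217791+477297033785=1900842429486  T[20][12]=12·23466951300+129413217791=411016633391  T[20][13]=13·2892439160+23466951300=61068660380  T[20][14]=14·243577530+2892439160=6302524580  T[20][15]=15·13916778+243577530=452329200  T[20][16]=16·527136+13916778=22350954  T[20][17]=17·12597+527136=741285  T[20][18]=18·171+12597=15675  T[20][19]=19·1+171=190  T[20][20]=20·0+1=1
B_20 = ΣS(20,k) = 1+524287+580606446+45232115901+749206090500+4306078895384+11143554045652+15170932662679+12011282644725+5917584964655+1900842429486+411016633391+61068660380+6302524580+452329200+22350954+741285+15675+190+1 = 51724158235372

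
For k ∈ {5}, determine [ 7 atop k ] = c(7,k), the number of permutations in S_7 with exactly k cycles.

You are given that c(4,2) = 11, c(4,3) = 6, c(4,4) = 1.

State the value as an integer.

[5] T[5,3]:4*6+11=35 · T[5,4]:4*1+6=10 · T[5,5]:4*0+1=1
[6] T[6,4]:5*10+35=85 · T[6,5]:5*1+10=15
[7] T[7,5]:6*15+85=175
Read c(7,5) = 175.

175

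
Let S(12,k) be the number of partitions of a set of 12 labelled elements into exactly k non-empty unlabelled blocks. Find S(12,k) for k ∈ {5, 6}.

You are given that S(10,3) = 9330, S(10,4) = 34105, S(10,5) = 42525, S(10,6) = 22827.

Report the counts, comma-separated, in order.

1379400, 1323652

[11] T[11,4]:4*34105+9330=145750 · T[11,5]:5*42525+34105=246730 · T[11,6]:6*22827+42525=179487
[12] T[12,5]:5*246730+145750=1379400 · T[12,6]:6*179487+246730=1323652
Read S(12,5) = 1379400, S(12,6) = 1323652.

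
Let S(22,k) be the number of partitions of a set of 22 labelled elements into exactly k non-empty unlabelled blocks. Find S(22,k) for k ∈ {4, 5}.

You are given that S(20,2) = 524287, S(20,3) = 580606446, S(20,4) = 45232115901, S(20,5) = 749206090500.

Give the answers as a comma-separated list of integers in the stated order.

@21  (21,3):580606446·3+524287→1742343625, (21,4):45232115901·4+580606446→181509070050, (21,5):749206090500·5+45232115901→3791262568401
@22  (22,4):181509070050·4+1742343625→727778623825, (22,5):3791262568401·5+181509070050→19137821912055
Read S(22,4) = 727778623825, S(22,5) = 19137821912055.

727778623825, 19137821912055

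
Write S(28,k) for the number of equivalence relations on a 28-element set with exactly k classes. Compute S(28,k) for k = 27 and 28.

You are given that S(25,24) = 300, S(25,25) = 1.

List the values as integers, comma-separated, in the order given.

378, 1

i=26: T(26,25)=300+25·1=325 | T(26,26)=1+26·0=1
i=27: T(27,26)=325+26·1=351 | T(27,27)=1+27·0=1
i=28: T(28,27)=351+27·1=378 | T(28,28)=1+28·0=1
Read S(28,27) = 378, S(28,28) = 1.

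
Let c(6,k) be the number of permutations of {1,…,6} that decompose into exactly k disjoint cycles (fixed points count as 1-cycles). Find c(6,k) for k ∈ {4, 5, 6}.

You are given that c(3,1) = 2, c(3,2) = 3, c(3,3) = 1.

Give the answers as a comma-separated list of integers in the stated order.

[4] T[4,2]:3*3+2=11 · T[4,3]:3*1+3=6 · T[4,4]:3*0+1=1
[5] T[5,3]:4*6+11=35 · T[5,4]:4*1+6=10 · T[5,5]:4*0+1=1
[6] T[6,4]:5*10+35=85 · T[6,5]:5*1+10=15 · T[6,6]:5*0+1=1
Read c(6,4) = 85, c(6,5) = 15, c(6,6) = 1.

85, 15, 1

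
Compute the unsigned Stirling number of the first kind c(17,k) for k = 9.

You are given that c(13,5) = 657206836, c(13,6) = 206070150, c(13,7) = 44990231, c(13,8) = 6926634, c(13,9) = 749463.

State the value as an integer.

row 14: T[14][6]=13·206070150+657206836=3336118786  T[14][7]=13·44990231+206070150=790943153  T[14][8]=13·6926634+44990231=135036473  T[14][9]=13·749463+6926634=16669653
row 15: T[15][7]=14·790943153+3336118786=14409322928  T[15][8]=14·135036473+790943153=2681453775  T[15][9]=14·16669653+135036473=368411615
row 16: T[16][8]=15·2681453775+14409322928=54631129553  T[16][9]=15·368411615+2681453775=8207628000
row 17: T[17][9]=16·8207628000+54631129553=185953177553
Read c(17,9) = 185953177553.

185953177553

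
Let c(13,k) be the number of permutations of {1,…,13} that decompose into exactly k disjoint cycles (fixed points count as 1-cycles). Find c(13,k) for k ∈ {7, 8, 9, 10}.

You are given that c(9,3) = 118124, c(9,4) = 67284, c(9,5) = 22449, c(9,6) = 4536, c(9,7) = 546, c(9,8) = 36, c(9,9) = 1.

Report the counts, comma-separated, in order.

44990231, 6926634, 749463, 55770

i=10: T(10,4)=118124+9·67284=723680 | T(10,5)=67284+9·22449=269325 | T(10,6)=22449+9·4536=63273 | T(10,7)=4536+9·546=9450 | T(10,8)=546+9·36=870 | T(10,9)=36+9·1=45 | T(10,10)=1+9·0=1
i=11: T(11,5)=723680+10·269325=3416930 | T(11,6)=269325+10·63273=902055 | T(11,7)=63273+10·9450=157773 | T(11,8)=9450+10·870=18150 | T(11,9)=870+10·45=1320 | T(11,10)=45+10·1=55
i=12: T(12,6)=3416930+11·902055=13339535 | T(12,7)=902055+11·157773=2637558 | T(12,8)=157773+11·18150=357423 | T(12,9)=18150+11·1320=32670 | T(12,10)=1320+11·55=1925
i=13: T(13,7)=13339535+12·2637558=44990231 | T(13,8)=2637558+12·357423=6926634 | T(13,9)=357423+12·32670=749463 | T(13,10)=32670+12·1925=55770
Read c(13,7) = 44990231, c(13,8) = 6926634, c(13,9) = 749463, c(13,10) = 55770.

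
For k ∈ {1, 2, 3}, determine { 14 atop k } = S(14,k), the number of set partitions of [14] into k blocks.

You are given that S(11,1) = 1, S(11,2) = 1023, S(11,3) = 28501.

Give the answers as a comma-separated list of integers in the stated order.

[12] T[12,1]:1*1+0=1 · T[12,2]:2*1023+1=2047 · T[12,3]:3*28501+1023=86526
[13] T[13,1]:1*1+0=1 · T[13,2]:2*2047+1=4095 · T[13,3]:3*86526+2047=261625
[14] T[14,1]:1*1+0=1 · T[14,2]:2*4095+1=8191 · T[14,3]:3*261625+4095=788970
Read S(14,1) = 1, S(14,2) = 8191, S(14,3) = 788970.

1, 8191, 788970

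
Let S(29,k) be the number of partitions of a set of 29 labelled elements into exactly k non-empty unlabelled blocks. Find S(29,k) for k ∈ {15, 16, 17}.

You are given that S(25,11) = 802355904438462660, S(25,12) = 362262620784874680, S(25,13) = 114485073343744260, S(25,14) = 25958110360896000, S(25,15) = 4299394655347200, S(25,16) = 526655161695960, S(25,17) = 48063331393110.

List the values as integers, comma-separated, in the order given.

689692892575539953400, 140694950355081071520, 21818248085373723570

[26] T[26,12]:12*362262620784874680+802355904438462660=5149507353856958820 · T[26,13]:13*114485073343744260+362262620784874680=1850568574253550060 · T[26,14]:14*25958110360896000+114485073343744260=477898618396288260 · T[26,15]:15*4299394655347200+25958110360896000=90449030191104000 · T[26,16]:16*526655161695960+4299394655347200=12725877242482560 · T[26,17]:17*48063331393110+526655161695960=1343731795378830
[27] T[27,13]:13*1850568574253550060+5149507353856958820=29206898819153109600 · T[27,14]:14*477898618396288260+1850568574253550060=8541149231801585700 · T[27,15]:15*90449030191104000+477898618396288260=1834634071262848260 · T[27,16]:16*12725877242482560+90449030191104000=294063066070824960 · T[27,17]:17*1343731795378830+12725877242482560=35569317763922670
[28] T[28,14]:14*8541149231801585700+29206898819153109600=148782988064375309400 · T[28,15]:15*1834634071262848260+8541149231801585700=36060660300744309600 · T[28,16]:16*294063066070824960+1834634071262848260=6539643128396047620 · T[28,17]:17*35569317763922670+294063066070824960=898741468057510350
[29] T[29,15]:15*36060660300744309600+148782988064375309400=689692892575539953400 · T[29,16]:16*6539643128396047620+36060660300744309600=140694950355081071520 · T[29,17]:17*898741468057510350+6539643128396047620=21818248085373723570
Read S(29,15) = 689692892575539953400, S(29,16) = 140694950355081071520, S(29,17) = 21818248085373723570.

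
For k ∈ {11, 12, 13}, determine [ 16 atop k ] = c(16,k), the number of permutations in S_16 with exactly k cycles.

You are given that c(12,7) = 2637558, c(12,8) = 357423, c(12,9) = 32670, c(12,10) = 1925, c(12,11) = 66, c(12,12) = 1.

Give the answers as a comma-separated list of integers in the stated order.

row 13: T[13][8]=12·357423+2637558=6926634  T[13][9]=12·32670+357423=749463  T[13][10]=12·1925+32670=55770  T[13][11]=12·66+1925=2717  T[13][12]=12·1+66=78  T[13][13]=12·0+1=1
row 14: T[14][9]=13·749463+6926634=16669653  T[14][10]=13·55770+749463=1474473  T[14][11]=13·2717+55770=91091  T[14][12]=13·78+2717=3731  T[14][13]=13·1+78=91
row 15: T[15][10]=14·1474473+16669653=37312275  T[15][11]=14·91091+1474473=2749747  T[15][12]=14·3731+91091=143325  T[15][13]=14·91+3731=5005
row 16: T[16][11]=15·2749747+37312275=78558480  T[16][12]=15·143325+2749747=4899622  T[16][13]=15·5005+143325=218400
Read c(16,11) = 78558480, c(16,12) = 4899622, c(16,13) = 218400.

78558480, 4899622, 218400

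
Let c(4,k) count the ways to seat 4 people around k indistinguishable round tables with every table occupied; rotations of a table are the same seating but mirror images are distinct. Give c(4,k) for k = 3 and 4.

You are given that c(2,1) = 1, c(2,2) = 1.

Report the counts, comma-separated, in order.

r3: T_3,2=2×1+1=3; T_3,3=2×0+1=1
r4: T_4,3=3×1+3=6; T_4,4=3×0+1=1
Read c(4,3) = 6, c(4,4) = 1.

6, 1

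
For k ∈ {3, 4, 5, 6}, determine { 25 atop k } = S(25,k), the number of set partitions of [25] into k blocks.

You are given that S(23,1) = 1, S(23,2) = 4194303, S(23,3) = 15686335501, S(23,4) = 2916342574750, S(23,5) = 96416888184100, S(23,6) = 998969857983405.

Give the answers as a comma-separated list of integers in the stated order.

@24  (24,2):4194303·2+1→8388607, (24,3):15686335501·3+4194303→47063200806, (24,4):2916342574750·4+15686335501→11681056634501, (24,5):96416888184100·5+2916342574750→485000783495250, (24,6):998969857983405·6+96416888184100→6090236036084530
@25  (25,3):47063200806·3+8388607→141197991025, (25,4):11681056634501·4+47063200806→46771289738810, (25,5):485000783495250·5+11681056634501→2436684974110751, (25,6):6090236036084530·6+485000783495250→37026417000002430
Read S(25,3) = 141197991025, S(25,4) = 46771289738810, S(25,5) = 2436684974110751, S(25,6) = 37026417000002430.

141197991025, 46771289738810, 2436684974110751, 37026417000002430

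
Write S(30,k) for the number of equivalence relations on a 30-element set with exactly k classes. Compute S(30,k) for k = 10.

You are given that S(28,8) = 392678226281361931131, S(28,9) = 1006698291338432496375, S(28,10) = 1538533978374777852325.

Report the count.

i=29: T(29,9)=392678226281361931131+9·1006698291338432496375=9452962848327254398506 | T(29,10)=1006698291338432496375+10·1538533978374777852325=16392038075086211019625
i=30: T(30,10)=9452962848327254398506+10·16392038075086211019625=173373343599189364594756
Read S(30,10) = 173373343599189364594756.

173373343599189364594756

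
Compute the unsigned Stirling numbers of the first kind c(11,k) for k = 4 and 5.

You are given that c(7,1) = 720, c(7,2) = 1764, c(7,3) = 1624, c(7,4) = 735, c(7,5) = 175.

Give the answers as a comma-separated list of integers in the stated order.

r8: T_8,1=7×720+0=5040; T_8,2=7×1764+720=13068; T_8,3=7×1624+1764=13132; T_8,4=7×735+1624=6769; T_8,5=7×175+735=1960
r9: T_9,2=8×13068+5040=109584; T_9,3=8×13132+13068=118124; T_9,4=8×6769+13132=67284; T_9,5=8×1960+6769=22449
r10: T_10,3=9×118124+109584=1172700; T_10,4=9×67284+118124=723680; T_10,5=9×22449+67284=269325
r11: T_11,4=10×723680+1172700=8409500; T_11,5=10×269325+723680=3416930
Read c(11,4) = 8409500, c(11,5) = 3416930.

8409500, 3416930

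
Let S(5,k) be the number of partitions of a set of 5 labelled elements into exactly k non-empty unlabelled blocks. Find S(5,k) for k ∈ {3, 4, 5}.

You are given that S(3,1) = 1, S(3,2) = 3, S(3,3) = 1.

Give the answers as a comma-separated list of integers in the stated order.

[4] T[4,2]:2*3+1=7 · T[4,3]:3*1+3=6 · T[4,4]:4*0+1=1
[5] T[5,3]:3*6+7=25 · T[5,4]:4*1+6=10 · T[5,5]:5*0+1=1
Read S(5,3) = 25, S(5,4) = 10, S(5,5) = 1.

25, 10, 1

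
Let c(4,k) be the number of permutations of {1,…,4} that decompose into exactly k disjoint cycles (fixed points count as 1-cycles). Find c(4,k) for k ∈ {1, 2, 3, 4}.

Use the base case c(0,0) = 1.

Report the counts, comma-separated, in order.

6, 11, 6, 1

r1: T_1,1=0×0+1=1
r2: T_2,1=1×1+0=1; T_2,2=1×0+1=1
r3: T_3,1=2×1+0=2; T_3,2=2×1+1=3; T_3,3=2×0+1=1
r4: T_4,1=3×2+0=6; T_4,2=3×3+2=11; T_4,3=3×1+3=6; T_4,4=3×0+1=1
Read c(4,1) = 6, c(4,2) = 11, c(4,3) = 6, c(4,4) = 1.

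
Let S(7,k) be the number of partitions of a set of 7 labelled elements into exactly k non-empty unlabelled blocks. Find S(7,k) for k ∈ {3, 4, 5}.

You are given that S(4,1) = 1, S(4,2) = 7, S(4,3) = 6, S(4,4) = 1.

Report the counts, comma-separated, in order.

301, 350, 140

@5  (5,1):1·1+0→1, (5,2):7·2+1→15, (5,3):6·3+7→25, (5,4):1·4+6→10, (5,5):0·5+1→1
@6  (6,2):15·2+1→31, (6,3):25·3+15→90, (6,4):10·4+25→65, (6,5):1·5+10→15
@7  (7,3):90·3+31→301, (7,4):65·4+90→350, (7,5):15·5+65→140
Read S(7,3) = 301, S(7,4) = 350, S(7,5) = 140.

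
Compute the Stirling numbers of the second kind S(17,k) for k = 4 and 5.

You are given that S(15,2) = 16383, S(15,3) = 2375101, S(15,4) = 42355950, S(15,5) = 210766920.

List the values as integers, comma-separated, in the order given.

694337290, 5652751651

i=16: T(16,3)=16383+3·2375101=7141686 | T(16,4)=2375101+4·42355950=171798901 | T(16,5)=42355950+5·210766920=1096190550
i=17: T(17,4)=7141686+4·171798901=694337290 | T(17,5)=171798901+5·1096190550=5652751651
Read S(17,4) = 694337290, S(17,5) = 5652751651.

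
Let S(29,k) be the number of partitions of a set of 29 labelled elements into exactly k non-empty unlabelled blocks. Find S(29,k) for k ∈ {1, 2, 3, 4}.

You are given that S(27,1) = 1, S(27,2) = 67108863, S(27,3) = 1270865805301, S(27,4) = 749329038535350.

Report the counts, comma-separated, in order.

@28  (28,1):1·1+0→1, (28,2):67108863·2+1→134217727, (28,3):1270865805301·3+67108863→3812664524766, (28,4):749329038535350·4+1270865805301→2998587019946701
@29  (29,1):1·1+0→1, (29,2):134217727·2+1→268435455, (29,3):3812664524766·3+134217727→11438127792025, (29,4):2998587019946701·4+3812664524766→11998160744311570
Read S(29,1) = 1, S(29,2) = 268435455, S(29,3) = 11438127792025, S(29,4) = 11998160744311570.

1, 268435455, 11438127792025, 11998160744311570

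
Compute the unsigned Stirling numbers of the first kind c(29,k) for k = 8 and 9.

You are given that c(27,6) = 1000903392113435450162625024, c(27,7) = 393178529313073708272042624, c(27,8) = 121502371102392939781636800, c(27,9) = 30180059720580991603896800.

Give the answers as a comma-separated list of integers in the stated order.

i=28: T(28,7)=1000903392113435450162625024+27·393178529313073708272042624=11616723683566425573507775872 | T(28,8)=393178529313073708272042624+27·121502371102392939781636800=3673742549077683082376236224 | T(28,9)=121502371102392939781636800+27·30180059720580991603896800=936363983558079713086850400
i=29: T(29,8)=11616723683566425573507775872+28·3673742549077683082376236224=114481515057741551880042390144 | T(29,9)=3673742549077683082376236224+28·936363983558079713086850400=29891934088703915048808047424
Read c(29,8) = 114481515057741551880042390144, c(29,9) = 29891934088703915048808047424.

114481515057741551880042390144, 29891934088703915048808047424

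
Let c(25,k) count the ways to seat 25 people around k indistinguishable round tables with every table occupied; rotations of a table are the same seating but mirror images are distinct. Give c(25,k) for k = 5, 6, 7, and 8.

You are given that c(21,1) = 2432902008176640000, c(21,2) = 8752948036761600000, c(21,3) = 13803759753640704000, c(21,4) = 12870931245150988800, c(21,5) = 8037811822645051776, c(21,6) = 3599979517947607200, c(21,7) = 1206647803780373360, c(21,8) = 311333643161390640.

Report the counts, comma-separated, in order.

2677503356427960382362624, 1323714091579185857760000, 496910165055549644836800, 145901905527662649288000

row 22: T[22][2]=21·8752948036761600000+2432902008176640000=186244810780170240000  T[22][3]=21·13803759753640704000+8752948036761600000=298631902863216384000  T[22][4]=21·12870931245150988800+13803759753640704000=284093315901811468800  T[22][5]=21·8037811822645051776+12870931245150988800=181664979520697076096  T[22][6]=21·3599979517947607200+8037811822645051776=83637381699544802976  T[22][7]=21·1206647803780373360+3599979517947607200=28939583397335447760  T[22][8]=21·311333643161390640+1206647803780373360=7744654310169576800
row 23: T[23][3]=22·298631902863216384000+186244810780170240000=6756146673770930688000  T[23][4]=22·284093315901811468800+298631902863216384000=6548684852703068697600  T[23][5]=22·181664979520697076096+284093315901811468800=4280722865357147142912  T[23][6]=22·83637381699544802976+181664979520697076096=2021687376910682741568  T[23][7]=22·28939583397335447760+83637381699544802976=720308216440924653696  T[23][8]=22·7744654310169576800+28939583397335447760=199321978221066137360
row 24: T[24][4]=23·6548684852703068697600+6756146673770930688000=157375898285941510732800  T[24][5]=23·4280722865357147142912+6548684852703068697600=105005310755917452984576  T[24][6]=23·2021687376910682741568+4280722865357147142912=50779532534302850198976  T[24][7]=23·720308216440924653696+2021687376910682741568=18588776355051949776576  T[24][8]=23·199321978221066137360+720308216440924653696=5304713715525445812976
row 25: T[25][5]=24·105005310755917452984576+157375898285941510732800=2677503356427960382362624  T[25][6]=24·50779532534302850198976+105005310755917452984576=1323714091579185857760000  T[25][7]=24·18588776355051949776576+50779532534302850198976=496910165055549644836800  T[25][8]=24·5304713715525445812976+18588776355051949776576=145901905527662649288000
Read c(25,5) = 2677503356427960382362624, c(25,6) = 1323714091579185857760000, c(25,7) = 496910165055549644836800, c(25,8) = 145901905527662649288000.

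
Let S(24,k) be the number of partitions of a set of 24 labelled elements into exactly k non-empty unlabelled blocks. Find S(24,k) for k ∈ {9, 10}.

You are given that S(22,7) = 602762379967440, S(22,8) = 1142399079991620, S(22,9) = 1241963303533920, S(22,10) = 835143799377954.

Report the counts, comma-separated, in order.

120622574326072500, 108254081784931500

i=23: T(23,8)=602762379967440+8·1142399079991620=9741955019900400 | T(23,9)=1142399079991620+9·1241963303533920=12320068811796900 | T(23,10)=1241963303533920+10·835143799377954=9593401297313460
i=24: T(24,9)=9741955019900400+9·12320068811796900=120622574326072500 | T(24,10)=12320068811796900+10·9593401297313460=108254081784931500
Read S(24,9) = 120622574326072500, S(24,10) = 108254081784931500.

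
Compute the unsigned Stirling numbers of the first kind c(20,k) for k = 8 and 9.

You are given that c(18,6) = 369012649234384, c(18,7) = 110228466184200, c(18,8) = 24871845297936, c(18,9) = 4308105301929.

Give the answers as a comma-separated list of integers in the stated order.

i=19: T(19,7)=369012649234384+18·110228466184200=2353125040549984 | T(19,8)=110228466184200+18·24871845297936=557921681547048 | T(19,9)=24871845297936+18·4308105301929=102417740732658
i=20: T(20,8)=2353125040549984+19·557921681547048=12953636989943896 | T(20,9)=557921681547048+19·102417740732658=2503858755467550
Read c(20,8) = 12953636989943896, c(20,9) = 2503858755467550.

12953636989943896, 2503858755467550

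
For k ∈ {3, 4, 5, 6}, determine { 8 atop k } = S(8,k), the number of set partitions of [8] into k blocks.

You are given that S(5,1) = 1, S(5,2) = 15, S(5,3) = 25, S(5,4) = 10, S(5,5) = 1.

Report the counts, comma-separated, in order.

966, 1701, 1050, 266

i=6: T(6,1)=0+1·1=1 | T(6,2)=1+2·15=31 | T(6,3)=15+3·25=90 | T(6,4)=25+4·10=65 | T(6,5)=10+5·1=15 | T(6,6)=1+6·0=1
i=7: T(7,2)=1+2·31=63 | T(7,3)=31+3·90=301 | T(7,4)=90+4·65=350 | T(7,5)=65+5·15=140 | T(7,6)=15+6·1=21
i=8: T(8,3)=63+3·301=966 | T(8,4)=301+4·350=1701 | T(8,5)=350+5·140=1050 | T(8,6)=140+6·21=266
Read S(8,3) = 966, S(8,4) = 1701, S(8,5) = 1050, S(8,6) = 266.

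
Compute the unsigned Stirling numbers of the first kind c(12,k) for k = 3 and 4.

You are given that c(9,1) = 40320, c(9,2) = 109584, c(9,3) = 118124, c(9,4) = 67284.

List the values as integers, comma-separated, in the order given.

row 10: T[10][1]=9·40320+0=362880  T[10][2]=9·109584+40320=1026576  T[10][3]=9·118124+109584=1172700  T[10][4]=9·67284+118124=723680
row 11: T[11][2]=10·1026576+362880=10628640  T[11][3]=10·1172700+1026576=12753576  T[11][4]=10·723680+1172700=8409500
row 12: T[12][3]=11·12753576+10628640=150917976  T[12][4]=11·8409500+12753576=105258076
Read c(12,3) = 150917976, c(12,4) = 105258076.

150917976, 105258076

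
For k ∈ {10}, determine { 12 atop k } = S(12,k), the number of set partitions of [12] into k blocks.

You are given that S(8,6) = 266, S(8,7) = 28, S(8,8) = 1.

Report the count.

row 9: T[9][7]=7·28+266=462  T[9][8]=8·1+28=36  T[9][9]=9·0+1=1
row 10: T[10][8]=8·36+462=750  T[10][9]=9·1+36=45  T[10][10]=10·0+1=1
row 11: T[11][9]=9·45+750=1155  T[11][10]=10·1+45=55
row 12: T[12][10]=10·55+1155=1705
Read S(12,10) = 1705.

1705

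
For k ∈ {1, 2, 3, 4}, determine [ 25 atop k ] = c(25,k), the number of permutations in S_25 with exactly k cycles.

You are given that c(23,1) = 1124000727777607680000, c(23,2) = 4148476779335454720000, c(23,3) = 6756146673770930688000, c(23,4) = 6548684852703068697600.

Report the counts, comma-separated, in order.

620448401733239439360000, 2342787216398718566400000, 3925495373278097719296000, 3936561409138663118131200

[24] T[24,1]:23*1124000727777607680000+0=25852016738884976640000 · T[24,2]:23*4148476779335454720000+1124000727777607680000=96538966652493066240000 · T[24,3]:23*6756146673770930688000+4148476779335454720000=159539850276066860544000 · T[24,4]:23*6548684852703068697600+6756146673770930688000=157375898285941510732800
[25] T[25,1]:24*25852016738884976640000+0=620448401733239439360000 · T[25,2]:24*96538966652493066240000+25852016738884976640000=2342787216398718566400000 · T[25,3]:24*159539850276066860544000+96538966652493066240000=3925495373278097719296000 · T[25,4]:24*157375898285941510732800+159539850276066860544000=3936561409138663118131200
Read c(25,1) = 620448401733239439360000, c(25,2) = 2342787216398718566400000, c(25,3) = 3925495373278097719296000, c(25,4) = 3936561409138663118131200.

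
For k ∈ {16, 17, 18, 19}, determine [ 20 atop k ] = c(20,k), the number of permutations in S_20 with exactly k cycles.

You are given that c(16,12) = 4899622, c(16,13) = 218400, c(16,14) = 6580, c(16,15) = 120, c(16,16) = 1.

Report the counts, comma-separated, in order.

i=17: T(17,13)=4899622+16·218400=8394022 | T(17,14)=218400+16·6580=323680 | T(17,15)=6580+16·120=8500 | T(17,16)=120+16·1=136 | T(17,17)=1+16·0=1
i=18: T(18,14)=8394022+17·323680=13896582 | T(18,15)=323680+17·8500=468180 | T(18,16)=8500+17·136=10812 | T(18,17)=136+17·1=153 | T(18,18)=1+17·0=1
i=19: T(19,15)=13896582+18·468180=22323822 | T(19,16)=468180+18·10812=662796 | T(19,17)=10812+18·153=13566 | T(19,18)=153+18·1=171 | T(19,19)=1+18·0=1
i=20: T(20,16)=22323822+19·662796=34916946 | T(20,17)=662796+19·13566=920550 | T(20,18)=13566+19·171=16815 | T(20,19)=171+19·1=190
Read c(20,16) = 34916946, c(20,17) = 920550, c(20,18) = 16815, c(20,19) = 190.

34916946, 920550, 16815, 190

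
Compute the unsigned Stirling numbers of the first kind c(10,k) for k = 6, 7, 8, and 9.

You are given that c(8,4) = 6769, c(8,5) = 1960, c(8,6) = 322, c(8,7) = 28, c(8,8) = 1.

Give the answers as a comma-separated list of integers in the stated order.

63273, 9450, 870, 45

@9  (9,5):1960·8+6769→22449, (9,6):322·8+1960→4536, (9,7):28·8+322→546, (9,8):1·8+28→36, (9,9):0·8+1→1
@10  (10,6):4536·9+22449→63273, (10,7):546·9+4536→9450, (10,8):36·9+546→870, (10,9):1·9+36→45
Read c(10,6) = 63273, c(10,7) = 9450, c(10,8) = 870, c(10,9) = 45.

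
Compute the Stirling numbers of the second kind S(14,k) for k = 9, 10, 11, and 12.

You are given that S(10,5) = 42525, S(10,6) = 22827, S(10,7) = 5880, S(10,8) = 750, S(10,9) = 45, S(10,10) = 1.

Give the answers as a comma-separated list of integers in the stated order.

i=11: T(11,6)=42525+6·22827=179487 | T(11,7)=22827+7·5880=63987 | T(11,8)=5880+8·750=11880 | T(11,9)=750+9·45=1155 | T(11,10)=45+10·1=55 | T(11,11)=1+11·0=1
i=12: T(12,7)=179487+7·63987=627396 | T(12,8)=63987+8·11880=159027 | T(12,9)=11880+9·1155=22275 | T(12,10)=1155+10·55=1705 | T(12,11)=55+11·1=66 | T(12,12)=1+12·0=1
i=13: T(13,8)=627396+8·159027=1899612 | T(13,9)=159027+9·22275=359502 | T(13,10)=22275+10·1705=39325 | T(13,11)=1705+11·66=2431 | T(13,12)=66+12·1=78
i=14: T(14,9)=1899612+9·359502=5135130 | T(14,10)=359502+10·39325=752752 | T(14,11)=39325+11·2431=66066 | T(14,12)=2431+12·78=3367
Read S(14,9) = 5135130, S(14,10) = 752752, S(14,11) = 66066, S(14,12) = 3367.

5135130, 752752, 66066, 3367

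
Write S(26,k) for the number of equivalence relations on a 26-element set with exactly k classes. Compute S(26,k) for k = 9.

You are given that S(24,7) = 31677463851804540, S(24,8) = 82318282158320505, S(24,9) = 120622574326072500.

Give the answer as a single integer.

11201516780955125625

i=25: T(25,8)=31677463851804540+8·82318282158320505=690223721118368580 | T(25,9)=82318282158320505+9·120622574326072500=1167921451092973005
i=26: T(26,9)=690223721118368580+9·1167921451092973005=11201516780955125625
Read S(26,9) = 11201516780955125625.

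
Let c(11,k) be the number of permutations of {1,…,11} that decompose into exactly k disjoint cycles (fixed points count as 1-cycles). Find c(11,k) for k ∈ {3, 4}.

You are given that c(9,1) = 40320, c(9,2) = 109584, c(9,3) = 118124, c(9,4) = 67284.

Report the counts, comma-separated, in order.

r10: T_10,2=9×109584+40320=1026576; T_10,3=9×118124+109584=1172700; T_10,4=9×67284+118124=723680
r11: T_11,3=10×1172700+1026576=12753576; T_11,4=10×723680+1172700=8409500
Read c(11,3) = 12753576, c(11,4) = 8409500.

12753576, 8409500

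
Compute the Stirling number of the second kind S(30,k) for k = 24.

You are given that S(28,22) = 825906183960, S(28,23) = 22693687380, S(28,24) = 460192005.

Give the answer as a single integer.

[29] T[29,23]:23*22693687380+825906183960=1347860993700 · T[29,24]:24*460192005+22693687380=33738295500
[30] T[30,24]:24*33738295500+1347860993700=2157580085700
Read S(30,24) = 2157580085700.

2157580085700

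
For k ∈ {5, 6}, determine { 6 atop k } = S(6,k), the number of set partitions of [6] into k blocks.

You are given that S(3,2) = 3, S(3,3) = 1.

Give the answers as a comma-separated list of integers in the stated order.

@4  (4,3):1·3+3→6, (4,4):0·4+1→1
@5  (5,4):1·4+6→10, (5,5):0·5+1→1
@6  (6,5):1·5+10→15, (6,6):0·6+1→1
Read S(6,5) = 15, S(6,6) = 1.

15, 1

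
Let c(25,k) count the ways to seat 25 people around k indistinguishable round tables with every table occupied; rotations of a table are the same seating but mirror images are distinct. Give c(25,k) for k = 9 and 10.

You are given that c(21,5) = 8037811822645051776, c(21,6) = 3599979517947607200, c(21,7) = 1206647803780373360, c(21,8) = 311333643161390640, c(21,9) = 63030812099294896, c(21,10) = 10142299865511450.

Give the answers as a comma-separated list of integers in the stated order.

[22] T[22,6]:21*3599979517947607200+8037811822645051776=83637381699544802976 · T[22,7]:21*1206647803780373360+3599979517947607200=28939583397335447760 · T[22,8]:21*311333643161390640+1206647803780373360=7744654310169576800 · T[22,9]:21*63030812099294896+311333643161390640=1634980697246583456 · T[22,10]:21*10142299865511450+63030812099294896=276019109275035346
[23] T[23,7]:22*28939583397335447760+83637381699544802976=720308216440924653696 · T[23,8]:22*7744654310169576800+28939583397335447760=199321978221066137360 · T[23,9]:22*1634980697246583456+7744654310169576800=43714229649594412832 · T[23,10]:22*276019109275035346+1634980697246583456=7707401101297361068
[24] T[24,8]:23*199321978221066137360+720308216440924653696=5304713715525445812976 · T[24,9]:23*43714229649594412832+199321978221066137360=1204749260161737632496 · T[24,10]:23*7707401101297361068+43714229649594412832=220984454979433717396
[25] T[25,9]:24*1204749260161737632496+5304713715525445812976=34218695959407148992880 · T[25,10]:24*220984454979433717396+1204749260161737632496=6508376179668146850000
Read c(25,9) = 34218695959407148992880, c(25,10) = 6508376179668146850000.

34218695959407148992880, 6508376179668146850000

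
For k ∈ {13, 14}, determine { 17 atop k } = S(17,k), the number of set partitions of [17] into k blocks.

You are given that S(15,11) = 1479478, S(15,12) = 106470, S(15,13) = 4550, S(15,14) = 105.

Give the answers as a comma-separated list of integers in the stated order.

@16  (16,12):106470·12+1479478→2757118, (16,13):4550·13+106470→165620, (16,14):105·14+4550→6020
@17  (17,13):165620·13+2757118→4910178, (17,14):6020·14+165620→249900
Read S(17,13) = 4910178, S(17,14) = 249900.

4910178, 249900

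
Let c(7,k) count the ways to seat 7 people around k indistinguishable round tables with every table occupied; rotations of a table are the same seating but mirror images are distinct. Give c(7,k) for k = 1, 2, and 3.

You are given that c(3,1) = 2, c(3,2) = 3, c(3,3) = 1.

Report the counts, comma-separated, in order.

720, 1764, 1624

i=4: T(4,1)=0+3·2=6 | T(4,2)=2+3·3=11 | T(4,3)=3+3·1=6
i=5: T(5,1)=0+4·6=24 | T(5,2)=6+4·11=50 | T(5,3)=11+4·6=35
i=6: T(6,1)=0+5·24=120 | T(6,2)=24+5·50=274 | T(6,3)=50+5·35=225
i=7: T(7,1)=0+6·120=720 | T(7,2)=120+6·274=1764 | T(7,3)=274+6·225=1624
Read c(7,1) = 720, c(7,2) = 1764, c(7,3) = 1624.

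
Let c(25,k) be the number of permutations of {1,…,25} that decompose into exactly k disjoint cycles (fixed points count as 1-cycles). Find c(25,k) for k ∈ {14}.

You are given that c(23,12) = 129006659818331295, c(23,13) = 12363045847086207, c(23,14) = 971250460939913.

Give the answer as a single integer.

@24  (24,13):12363045847086207·23+129006659818331295→413356714301314056, (24,14):971250460939913·23+12363045847086207→34701806448704206
@25  (25,14):34701806448704206·24+413356714301314056→1246200069070215000
Read c(25,14) = 1246200069070215000.

1246200069070215000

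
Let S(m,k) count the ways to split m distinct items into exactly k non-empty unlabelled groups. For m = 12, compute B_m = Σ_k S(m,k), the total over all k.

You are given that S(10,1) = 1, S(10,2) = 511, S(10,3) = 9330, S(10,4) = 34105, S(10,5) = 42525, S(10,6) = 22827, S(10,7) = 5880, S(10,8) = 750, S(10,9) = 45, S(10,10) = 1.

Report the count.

@11  (11,1):1·1+0→1, (11,2):511·2+1→1023, (11,3):9330·3+511→28501, (11,4):34105·4+9330→145750, (11,5):42525·5+34105→246730, (11,6):22827·6+42525→179487, (11,7):5880·7+22827→63987, (11,8):750·8+5880→11880, (11,9):45·9+750→1155, (11,10):1·10+45→55, (11,11):0·11+1→1
@12  (12,1):1·1+0→1, (12,2):1023·2+1→2047, (12,3):28501·3+1023→86526, (12,4):145750·4+28501→611501, (12,5):246730·5+145750→1379400, (12,6):179487·6+246730→1323652, (12,7):63987·7+179487→627396, (12,8):11880·8+63987→159027, (12,9):1155·9+11880→22275, (12,10):55·10+1155→1705, (12,11):1·11+55→66, (12,12):0·12+1→1
B_12 = ΣS(12,k) = 1+2047+86526+611501+1379400+1323652+627396+159027+22275+1705+66+1 = 4213597

4213597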